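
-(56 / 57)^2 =-3136 / 3249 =-0.97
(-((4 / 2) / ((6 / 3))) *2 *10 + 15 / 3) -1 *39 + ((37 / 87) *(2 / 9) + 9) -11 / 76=-2680849 / 59508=-45.05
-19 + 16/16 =-18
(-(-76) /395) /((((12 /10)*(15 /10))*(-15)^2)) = 76 /159975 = 0.00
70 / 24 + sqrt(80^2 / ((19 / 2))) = 35 / 12 + 80* sqrt(38) / 19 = 28.87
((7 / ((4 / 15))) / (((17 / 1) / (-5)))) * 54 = -14175 / 34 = -416.91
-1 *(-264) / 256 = 33 / 32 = 1.03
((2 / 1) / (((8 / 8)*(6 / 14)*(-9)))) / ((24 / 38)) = -133 / 162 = -0.82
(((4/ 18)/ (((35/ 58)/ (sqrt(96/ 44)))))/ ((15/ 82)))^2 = 723825152/ 81860625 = 8.84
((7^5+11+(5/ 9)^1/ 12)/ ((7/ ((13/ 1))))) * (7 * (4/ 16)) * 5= 118062685/ 432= 273293.25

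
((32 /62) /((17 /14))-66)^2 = 1194255364 /277729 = 4300.07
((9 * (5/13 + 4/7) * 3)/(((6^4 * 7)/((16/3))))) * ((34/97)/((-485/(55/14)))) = -5423/125864193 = -0.00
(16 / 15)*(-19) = -304 / 15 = -20.27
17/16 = 1.06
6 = 6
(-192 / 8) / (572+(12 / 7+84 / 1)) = -42 / 1151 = -0.04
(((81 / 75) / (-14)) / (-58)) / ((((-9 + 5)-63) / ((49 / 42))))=-9 / 388600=-0.00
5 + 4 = 9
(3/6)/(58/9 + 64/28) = 63/1100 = 0.06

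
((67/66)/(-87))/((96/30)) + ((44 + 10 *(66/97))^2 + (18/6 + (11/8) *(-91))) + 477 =2537887614517/864423648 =2935.93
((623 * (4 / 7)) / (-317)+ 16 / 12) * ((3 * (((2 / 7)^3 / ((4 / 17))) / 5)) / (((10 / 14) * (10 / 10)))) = 272 / 15533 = 0.02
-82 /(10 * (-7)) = 41 /35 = 1.17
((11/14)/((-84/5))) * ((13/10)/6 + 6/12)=-473/14112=-0.03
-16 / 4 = -4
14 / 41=0.34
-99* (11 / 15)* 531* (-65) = 2505789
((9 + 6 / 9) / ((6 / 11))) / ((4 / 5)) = 1595 / 72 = 22.15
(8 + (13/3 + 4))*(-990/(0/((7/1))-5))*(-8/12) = -2156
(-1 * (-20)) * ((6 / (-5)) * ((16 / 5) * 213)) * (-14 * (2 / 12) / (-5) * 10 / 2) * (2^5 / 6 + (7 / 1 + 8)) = -3880576 / 5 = -776115.20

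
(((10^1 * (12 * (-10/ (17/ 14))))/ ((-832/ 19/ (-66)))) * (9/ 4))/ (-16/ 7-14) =363825/ 1768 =205.78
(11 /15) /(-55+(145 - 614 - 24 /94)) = -47 /33600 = -0.00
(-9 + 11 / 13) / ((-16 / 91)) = 371 / 8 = 46.38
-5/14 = -0.36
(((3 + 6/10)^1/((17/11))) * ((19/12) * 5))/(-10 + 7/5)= -3135/1462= -2.14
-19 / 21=-0.90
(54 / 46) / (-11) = -27 / 253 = -0.11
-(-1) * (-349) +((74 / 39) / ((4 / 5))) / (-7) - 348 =-380747 / 546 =-697.34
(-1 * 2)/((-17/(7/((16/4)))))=7/34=0.21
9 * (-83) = -747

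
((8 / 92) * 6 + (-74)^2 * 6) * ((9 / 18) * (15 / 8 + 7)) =13413675 / 92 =145800.82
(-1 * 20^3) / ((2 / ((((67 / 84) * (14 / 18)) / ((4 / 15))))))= -83750 / 9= -9305.56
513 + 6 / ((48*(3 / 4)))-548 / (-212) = 164009 / 318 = 515.75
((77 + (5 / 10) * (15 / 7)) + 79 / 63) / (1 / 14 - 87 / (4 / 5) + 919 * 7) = 19990 / 1593729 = 0.01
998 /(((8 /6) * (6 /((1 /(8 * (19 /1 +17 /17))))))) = 0.78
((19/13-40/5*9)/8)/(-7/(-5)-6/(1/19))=0.08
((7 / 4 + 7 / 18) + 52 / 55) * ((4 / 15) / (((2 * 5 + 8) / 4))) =12214 / 66825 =0.18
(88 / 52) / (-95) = -22 / 1235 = -0.02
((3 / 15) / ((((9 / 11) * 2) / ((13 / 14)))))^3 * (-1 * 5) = -2924207 / 400075200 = -0.01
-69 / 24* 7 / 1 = -161 / 8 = -20.12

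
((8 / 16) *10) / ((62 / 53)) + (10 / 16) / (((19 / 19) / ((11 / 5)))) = 1401 / 248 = 5.65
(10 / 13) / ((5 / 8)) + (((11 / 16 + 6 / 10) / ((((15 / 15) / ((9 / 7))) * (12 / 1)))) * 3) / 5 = 1.31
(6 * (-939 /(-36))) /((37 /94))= 14711 /37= 397.59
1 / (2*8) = 0.06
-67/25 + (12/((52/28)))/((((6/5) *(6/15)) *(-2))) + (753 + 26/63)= 30466879/40950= 744.00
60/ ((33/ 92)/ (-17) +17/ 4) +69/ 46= 103761/ 6614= 15.69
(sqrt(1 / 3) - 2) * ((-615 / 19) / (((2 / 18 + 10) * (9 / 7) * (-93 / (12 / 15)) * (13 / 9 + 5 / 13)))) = -1476 / 63023 + 246 * sqrt(3) / 63023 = -0.02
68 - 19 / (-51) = 3487 / 51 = 68.37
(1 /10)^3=1 /1000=0.00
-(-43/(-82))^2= -1849/6724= -0.27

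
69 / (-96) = -23 / 32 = -0.72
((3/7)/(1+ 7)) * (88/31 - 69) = -3.54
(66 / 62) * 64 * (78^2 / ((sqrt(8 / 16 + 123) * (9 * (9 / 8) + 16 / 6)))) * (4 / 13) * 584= 4262658048 * sqrt(494) / 180823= 523950.55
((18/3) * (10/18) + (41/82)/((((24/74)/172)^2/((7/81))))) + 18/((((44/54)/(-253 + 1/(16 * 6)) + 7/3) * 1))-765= 11398.98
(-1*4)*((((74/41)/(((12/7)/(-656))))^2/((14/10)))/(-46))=6133120/207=29628.60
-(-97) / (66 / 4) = 5.88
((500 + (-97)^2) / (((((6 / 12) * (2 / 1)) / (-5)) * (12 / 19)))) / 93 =-104595 / 124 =-843.51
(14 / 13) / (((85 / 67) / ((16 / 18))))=0.75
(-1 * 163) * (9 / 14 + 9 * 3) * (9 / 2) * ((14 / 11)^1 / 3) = -189243 / 22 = -8601.95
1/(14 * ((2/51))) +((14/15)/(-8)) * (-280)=2897/84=34.49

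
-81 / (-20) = 81 / 20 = 4.05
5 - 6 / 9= 13 / 3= 4.33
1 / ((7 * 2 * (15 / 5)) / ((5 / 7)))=5 / 294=0.02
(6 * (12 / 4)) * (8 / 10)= 72 / 5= 14.40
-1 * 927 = -927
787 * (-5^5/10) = -491875/2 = -245937.50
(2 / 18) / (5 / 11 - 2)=-11 / 153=-0.07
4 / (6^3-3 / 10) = 40 / 2157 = 0.02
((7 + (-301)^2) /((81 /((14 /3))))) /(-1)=-1268512 /243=-5220.21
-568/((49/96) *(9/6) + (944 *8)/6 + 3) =-109056/242387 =-0.45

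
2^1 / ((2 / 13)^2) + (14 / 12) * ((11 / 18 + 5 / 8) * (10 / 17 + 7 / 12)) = 7595713 / 88128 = 86.19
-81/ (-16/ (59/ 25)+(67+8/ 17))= -1.33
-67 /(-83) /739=67 /61337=0.00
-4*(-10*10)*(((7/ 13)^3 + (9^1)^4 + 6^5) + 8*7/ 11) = 138643633600/ 24167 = 5736898.81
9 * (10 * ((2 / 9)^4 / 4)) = 40 / 729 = 0.05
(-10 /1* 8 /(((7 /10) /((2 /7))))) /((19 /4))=-6400 /931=-6.87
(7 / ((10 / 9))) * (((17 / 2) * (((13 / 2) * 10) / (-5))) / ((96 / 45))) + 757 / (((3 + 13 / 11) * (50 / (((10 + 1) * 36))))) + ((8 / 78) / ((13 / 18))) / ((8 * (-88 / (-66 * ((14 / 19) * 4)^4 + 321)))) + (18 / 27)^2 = 1108.76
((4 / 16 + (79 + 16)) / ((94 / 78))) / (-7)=-14859 / 1316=-11.29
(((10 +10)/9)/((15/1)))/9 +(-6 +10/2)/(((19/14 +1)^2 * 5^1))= -0.02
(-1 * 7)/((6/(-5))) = 35/6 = 5.83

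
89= 89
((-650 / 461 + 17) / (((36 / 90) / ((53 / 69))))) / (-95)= -380911 / 1208742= -0.32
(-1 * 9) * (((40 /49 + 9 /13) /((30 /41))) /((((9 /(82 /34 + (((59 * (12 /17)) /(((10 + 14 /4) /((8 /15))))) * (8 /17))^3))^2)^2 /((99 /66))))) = -33527317206984782468145180295825775673422929055049486792755561 /115525083564586193499960182108095439236714099757388149414062500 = -0.29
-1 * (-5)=5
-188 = -188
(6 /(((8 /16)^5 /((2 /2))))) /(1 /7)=1344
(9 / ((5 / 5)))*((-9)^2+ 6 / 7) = 5157 / 7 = 736.71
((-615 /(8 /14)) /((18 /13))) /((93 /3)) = -18655 /744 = -25.07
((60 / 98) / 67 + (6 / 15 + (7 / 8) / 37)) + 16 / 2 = 40973561 / 4858840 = 8.43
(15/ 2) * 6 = 45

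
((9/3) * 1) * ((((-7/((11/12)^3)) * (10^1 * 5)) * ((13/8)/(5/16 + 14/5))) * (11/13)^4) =-66528000/182351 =-364.83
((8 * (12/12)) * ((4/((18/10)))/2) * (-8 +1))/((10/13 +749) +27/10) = -72800/880389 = -0.08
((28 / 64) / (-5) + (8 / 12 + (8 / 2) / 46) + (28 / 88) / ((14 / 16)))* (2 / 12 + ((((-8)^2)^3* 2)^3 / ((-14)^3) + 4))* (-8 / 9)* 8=384590842929584.23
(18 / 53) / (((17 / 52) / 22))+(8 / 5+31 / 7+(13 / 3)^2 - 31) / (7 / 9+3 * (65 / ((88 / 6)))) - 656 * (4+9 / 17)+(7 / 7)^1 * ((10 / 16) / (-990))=-820907439761131 / 278379375120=-2948.88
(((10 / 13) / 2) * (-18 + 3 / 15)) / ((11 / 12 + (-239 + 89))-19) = 1068 / 26221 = 0.04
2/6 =1/3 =0.33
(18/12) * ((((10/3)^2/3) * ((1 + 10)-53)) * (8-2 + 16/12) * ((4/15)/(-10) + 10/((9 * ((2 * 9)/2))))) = -120736/729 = -165.62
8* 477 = 3816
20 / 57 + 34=1958 / 57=34.35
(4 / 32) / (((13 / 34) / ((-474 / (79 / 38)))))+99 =318 / 13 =24.46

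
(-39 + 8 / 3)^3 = -1295029 / 27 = -47964.04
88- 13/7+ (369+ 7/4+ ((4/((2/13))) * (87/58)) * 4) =17161/28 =612.89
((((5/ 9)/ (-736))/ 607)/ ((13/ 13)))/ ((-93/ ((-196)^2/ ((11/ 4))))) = 24010/ 128538927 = 0.00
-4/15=-0.27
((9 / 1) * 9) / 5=16.20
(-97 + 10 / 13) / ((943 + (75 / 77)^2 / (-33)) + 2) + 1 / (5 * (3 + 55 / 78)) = -3693543939 / 77181403520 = -0.05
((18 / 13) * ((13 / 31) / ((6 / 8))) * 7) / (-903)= -8 / 1333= -0.01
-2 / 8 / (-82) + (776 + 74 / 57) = 14532425 / 18696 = 777.30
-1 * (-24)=24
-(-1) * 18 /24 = 0.75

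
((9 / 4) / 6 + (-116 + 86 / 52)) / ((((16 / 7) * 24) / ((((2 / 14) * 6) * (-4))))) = 11853 / 1664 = 7.12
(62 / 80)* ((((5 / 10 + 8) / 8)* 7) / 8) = 3689 / 5120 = 0.72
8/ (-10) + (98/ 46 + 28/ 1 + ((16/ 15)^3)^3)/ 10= 21148217886803/ 8841972656250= 2.39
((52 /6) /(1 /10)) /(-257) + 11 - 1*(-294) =234895 /771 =304.66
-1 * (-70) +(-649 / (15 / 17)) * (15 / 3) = -3607.67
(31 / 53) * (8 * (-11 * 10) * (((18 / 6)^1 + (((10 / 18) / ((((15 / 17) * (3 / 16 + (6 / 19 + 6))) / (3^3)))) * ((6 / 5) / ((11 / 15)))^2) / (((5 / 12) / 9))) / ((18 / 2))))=-8818.37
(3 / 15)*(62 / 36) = 31 / 90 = 0.34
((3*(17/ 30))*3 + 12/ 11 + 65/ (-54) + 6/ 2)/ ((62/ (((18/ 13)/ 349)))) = 11861/ 23206755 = 0.00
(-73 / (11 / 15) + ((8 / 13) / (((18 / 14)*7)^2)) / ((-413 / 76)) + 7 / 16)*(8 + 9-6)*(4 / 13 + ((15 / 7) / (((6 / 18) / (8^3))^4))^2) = -171870497695163030252563128297967627915 / 1108097172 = -155104175011072973167522100000.00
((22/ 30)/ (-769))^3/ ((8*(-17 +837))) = -1331/ 10068311323260000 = -0.00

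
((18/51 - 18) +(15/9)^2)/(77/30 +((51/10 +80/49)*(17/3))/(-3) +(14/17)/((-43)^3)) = 44315214125/30251967328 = 1.46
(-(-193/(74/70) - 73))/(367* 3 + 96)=3152/14763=0.21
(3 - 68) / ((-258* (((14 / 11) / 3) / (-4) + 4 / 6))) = 715 / 1591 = 0.45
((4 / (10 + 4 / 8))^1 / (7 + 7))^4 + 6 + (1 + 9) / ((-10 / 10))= -1867795268 / 466948881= -4.00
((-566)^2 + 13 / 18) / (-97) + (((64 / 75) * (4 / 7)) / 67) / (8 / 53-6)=-10479753313163 / 3173136750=-3302.65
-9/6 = -3/2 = -1.50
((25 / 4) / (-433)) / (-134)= 0.00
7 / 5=1.40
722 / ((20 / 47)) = 16967 / 10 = 1696.70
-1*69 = -69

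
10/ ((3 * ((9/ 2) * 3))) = 20/ 81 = 0.25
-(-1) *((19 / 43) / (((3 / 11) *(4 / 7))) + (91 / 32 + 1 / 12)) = 7929 / 1376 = 5.76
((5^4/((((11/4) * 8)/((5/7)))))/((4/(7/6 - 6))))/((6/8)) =-90625/2772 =-32.69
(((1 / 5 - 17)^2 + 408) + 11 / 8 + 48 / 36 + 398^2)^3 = 869839848720581480640809 / 216000000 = 4027036336669358.71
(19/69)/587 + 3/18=4513/27002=0.17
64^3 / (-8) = -32768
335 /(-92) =-335 /92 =-3.64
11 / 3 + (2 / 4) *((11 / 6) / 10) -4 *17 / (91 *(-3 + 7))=39001 / 10920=3.57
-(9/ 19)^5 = -59049/ 2476099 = -0.02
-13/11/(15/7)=-91/165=-0.55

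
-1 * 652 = -652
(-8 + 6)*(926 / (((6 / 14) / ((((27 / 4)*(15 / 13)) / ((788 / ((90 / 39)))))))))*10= -32815125 / 33293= -985.65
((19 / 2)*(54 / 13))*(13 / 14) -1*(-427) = 463.64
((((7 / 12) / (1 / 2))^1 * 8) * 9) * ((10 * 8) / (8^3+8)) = 168 / 13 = 12.92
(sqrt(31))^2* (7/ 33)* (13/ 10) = 2821/ 330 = 8.55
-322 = -322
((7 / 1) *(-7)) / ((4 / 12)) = -147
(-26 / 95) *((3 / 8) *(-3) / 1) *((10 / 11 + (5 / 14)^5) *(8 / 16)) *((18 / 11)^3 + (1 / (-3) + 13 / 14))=11745960194943 / 16756470359552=0.70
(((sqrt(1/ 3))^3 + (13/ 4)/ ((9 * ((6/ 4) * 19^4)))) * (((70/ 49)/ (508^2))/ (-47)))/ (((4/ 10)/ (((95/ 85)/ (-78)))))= 25/ 3207584136560832 + 475 * sqrt(3)/ 1013233070304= 0.00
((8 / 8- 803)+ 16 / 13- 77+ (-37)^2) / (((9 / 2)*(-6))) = -6386 / 351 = -18.19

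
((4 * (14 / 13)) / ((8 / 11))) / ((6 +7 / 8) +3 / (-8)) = 154 / 169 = 0.91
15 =15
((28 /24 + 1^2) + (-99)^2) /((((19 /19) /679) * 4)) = 39938101 /24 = 1664087.54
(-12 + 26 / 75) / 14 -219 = -115412 / 525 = -219.83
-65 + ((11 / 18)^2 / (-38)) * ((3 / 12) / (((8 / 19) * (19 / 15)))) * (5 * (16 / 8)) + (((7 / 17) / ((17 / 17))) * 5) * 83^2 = 15759965215 / 1116288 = 14118.19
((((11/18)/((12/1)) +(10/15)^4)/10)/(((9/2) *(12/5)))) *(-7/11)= -1127/769824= -0.00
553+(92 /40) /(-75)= 414727 /750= 552.97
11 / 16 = 0.69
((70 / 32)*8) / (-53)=-35 / 106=-0.33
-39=-39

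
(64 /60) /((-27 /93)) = -496 /135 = -3.67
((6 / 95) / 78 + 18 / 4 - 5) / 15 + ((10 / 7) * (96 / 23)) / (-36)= -1186513 / 5965050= -0.20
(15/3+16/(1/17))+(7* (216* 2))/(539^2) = 11496763/41503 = 277.01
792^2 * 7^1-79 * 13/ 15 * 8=65854504/ 15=4390300.27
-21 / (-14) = 3 / 2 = 1.50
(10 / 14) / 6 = 5 / 42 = 0.12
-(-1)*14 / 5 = 14 / 5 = 2.80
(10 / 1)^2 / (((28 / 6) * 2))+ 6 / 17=1317 / 119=11.07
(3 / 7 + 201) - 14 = 1312 / 7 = 187.43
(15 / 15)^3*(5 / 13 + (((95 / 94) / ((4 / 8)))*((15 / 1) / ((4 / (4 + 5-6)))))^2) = 237759845 / 459472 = 517.46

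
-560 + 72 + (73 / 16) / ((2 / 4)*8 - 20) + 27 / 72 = -124905 / 256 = -487.91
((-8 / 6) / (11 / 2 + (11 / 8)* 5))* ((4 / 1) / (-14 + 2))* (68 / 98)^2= 36992 / 2139291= 0.02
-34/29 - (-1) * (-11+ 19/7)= -1920/203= -9.46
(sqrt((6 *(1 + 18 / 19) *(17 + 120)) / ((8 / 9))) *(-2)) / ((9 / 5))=-5 *sqrt(288933) / 57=-47.15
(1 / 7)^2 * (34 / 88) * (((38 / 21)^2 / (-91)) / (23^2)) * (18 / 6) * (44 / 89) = -24548 / 30860324313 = -0.00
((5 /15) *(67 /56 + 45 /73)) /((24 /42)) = 1.06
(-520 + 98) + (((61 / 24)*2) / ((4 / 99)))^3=8155287685 / 4096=1991037.03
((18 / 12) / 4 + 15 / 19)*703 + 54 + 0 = 6981 / 8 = 872.62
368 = 368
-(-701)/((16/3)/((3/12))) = 2103/64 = 32.86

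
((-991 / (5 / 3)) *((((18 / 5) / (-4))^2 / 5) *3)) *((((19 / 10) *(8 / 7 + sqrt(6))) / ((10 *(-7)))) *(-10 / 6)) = -4575447 *sqrt(6) / 350000-4575447 / 306250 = -46.96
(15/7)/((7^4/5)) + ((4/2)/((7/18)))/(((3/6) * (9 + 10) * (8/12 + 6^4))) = 3030933/621102685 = 0.00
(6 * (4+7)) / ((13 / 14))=924 / 13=71.08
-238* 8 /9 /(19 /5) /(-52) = 2380 /2223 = 1.07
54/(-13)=-54/13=-4.15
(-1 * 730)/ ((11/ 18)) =-13140/ 11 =-1194.55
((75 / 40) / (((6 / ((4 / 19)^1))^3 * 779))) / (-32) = -0.00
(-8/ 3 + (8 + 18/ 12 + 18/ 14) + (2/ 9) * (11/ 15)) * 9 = 15653/ 210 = 74.54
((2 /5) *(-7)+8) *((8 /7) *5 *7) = 208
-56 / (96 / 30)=-35 / 2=-17.50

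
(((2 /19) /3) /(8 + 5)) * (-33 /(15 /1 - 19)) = 11 /494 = 0.02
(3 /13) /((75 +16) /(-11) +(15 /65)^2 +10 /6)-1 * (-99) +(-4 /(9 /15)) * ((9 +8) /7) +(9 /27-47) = 9236876 /255815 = 36.11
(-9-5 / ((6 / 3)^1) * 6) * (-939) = 22536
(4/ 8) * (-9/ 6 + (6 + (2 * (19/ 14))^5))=5103461/ 67228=75.91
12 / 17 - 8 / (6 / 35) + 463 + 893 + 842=109754 / 51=2152.04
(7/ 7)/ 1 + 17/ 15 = 32/ 15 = 2.13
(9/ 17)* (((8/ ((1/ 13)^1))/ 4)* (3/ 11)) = 702/ 187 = 3.75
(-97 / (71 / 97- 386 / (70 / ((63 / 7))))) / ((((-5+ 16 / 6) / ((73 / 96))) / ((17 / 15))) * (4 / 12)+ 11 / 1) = 408679915 / 2080196124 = 0.20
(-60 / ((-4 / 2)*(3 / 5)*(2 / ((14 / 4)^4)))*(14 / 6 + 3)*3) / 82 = 60025 / 82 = 732.01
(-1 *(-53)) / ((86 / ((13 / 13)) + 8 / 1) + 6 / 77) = 4081 / 7244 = 0.56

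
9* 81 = 729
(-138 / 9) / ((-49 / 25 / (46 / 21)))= 52900 / 3087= 17.14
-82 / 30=-41 / 15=-2.73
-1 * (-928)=928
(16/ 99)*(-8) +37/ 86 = -7345/ 8514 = -0.86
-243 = -243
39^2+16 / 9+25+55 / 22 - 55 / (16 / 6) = 110135 / 72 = 1529.65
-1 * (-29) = 29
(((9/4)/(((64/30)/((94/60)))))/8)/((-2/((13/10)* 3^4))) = -10.87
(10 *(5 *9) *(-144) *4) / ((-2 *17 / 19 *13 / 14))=155989.14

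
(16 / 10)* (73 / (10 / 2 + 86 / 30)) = 876 / 59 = 14.85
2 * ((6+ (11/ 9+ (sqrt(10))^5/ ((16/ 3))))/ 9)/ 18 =65/ 729+ 25 * sqrt(10)/ 108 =0.82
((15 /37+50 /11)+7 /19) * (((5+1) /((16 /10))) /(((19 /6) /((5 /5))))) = 925515 /146927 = 6.30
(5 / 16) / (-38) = -5 / 608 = -0.01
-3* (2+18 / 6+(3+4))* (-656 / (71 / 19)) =448704 / 71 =6319.77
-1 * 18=-18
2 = 2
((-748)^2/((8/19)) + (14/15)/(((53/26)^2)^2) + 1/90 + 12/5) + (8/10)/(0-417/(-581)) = 131168263100806063/98709917310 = 1328825.58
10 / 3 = 3.33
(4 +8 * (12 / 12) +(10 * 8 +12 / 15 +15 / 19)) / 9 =8891 / 855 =10.40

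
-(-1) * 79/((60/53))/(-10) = -4187/600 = -6.98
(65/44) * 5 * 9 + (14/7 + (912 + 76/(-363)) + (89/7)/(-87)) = 288896771/294756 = 980.12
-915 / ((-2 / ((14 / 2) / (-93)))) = -2135 / 62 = -34.44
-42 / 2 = -21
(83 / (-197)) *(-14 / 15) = 1162 / 2955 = 0.39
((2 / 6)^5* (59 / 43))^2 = 3481 / 109181601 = 0.00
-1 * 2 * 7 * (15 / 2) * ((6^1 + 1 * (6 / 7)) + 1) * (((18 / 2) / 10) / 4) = -1485 / 8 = -185.62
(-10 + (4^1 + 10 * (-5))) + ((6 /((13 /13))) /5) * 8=-232 /5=-46.40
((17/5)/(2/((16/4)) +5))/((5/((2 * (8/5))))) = 0.40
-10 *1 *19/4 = -95/2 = -47.50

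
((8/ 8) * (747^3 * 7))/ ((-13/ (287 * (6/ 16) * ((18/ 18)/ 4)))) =-2512250821521/ 416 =-6039064474.81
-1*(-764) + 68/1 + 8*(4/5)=4192/5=838.40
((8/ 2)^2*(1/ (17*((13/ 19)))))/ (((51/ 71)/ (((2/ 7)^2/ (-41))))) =-86336/ 22643439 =-0.00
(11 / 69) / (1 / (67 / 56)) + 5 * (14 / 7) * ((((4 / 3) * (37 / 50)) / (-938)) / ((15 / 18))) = 0.18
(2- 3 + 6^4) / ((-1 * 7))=-185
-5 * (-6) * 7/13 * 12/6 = 420/13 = 32.31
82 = 82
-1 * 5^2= -25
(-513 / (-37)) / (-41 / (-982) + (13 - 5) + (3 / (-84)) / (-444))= 84632688 / 49088243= 1.72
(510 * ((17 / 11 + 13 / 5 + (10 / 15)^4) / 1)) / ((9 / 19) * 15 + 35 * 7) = 8.79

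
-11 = -11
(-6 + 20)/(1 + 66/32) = 32/7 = 4.57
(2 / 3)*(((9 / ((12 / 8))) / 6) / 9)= 2 / 27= 0.07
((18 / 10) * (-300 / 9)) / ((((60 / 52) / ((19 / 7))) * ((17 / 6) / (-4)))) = 23712 / 119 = 199.26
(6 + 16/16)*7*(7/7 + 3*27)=4018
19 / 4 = 4.75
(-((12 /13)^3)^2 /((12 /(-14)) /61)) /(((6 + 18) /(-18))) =-159376896 /4826809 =-33.02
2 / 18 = 1 / 9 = 0.11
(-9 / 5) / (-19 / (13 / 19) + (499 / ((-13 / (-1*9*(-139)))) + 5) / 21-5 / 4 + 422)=9828 / 10338005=0.00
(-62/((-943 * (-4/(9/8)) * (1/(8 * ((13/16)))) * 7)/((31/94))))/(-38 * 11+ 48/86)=4834791/356411753600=0.00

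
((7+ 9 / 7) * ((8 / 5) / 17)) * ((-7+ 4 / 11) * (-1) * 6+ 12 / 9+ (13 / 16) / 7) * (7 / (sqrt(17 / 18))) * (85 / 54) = 4423225 * sqrt(34) / 70686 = 364.88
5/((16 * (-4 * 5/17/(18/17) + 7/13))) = -585/1072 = -0.55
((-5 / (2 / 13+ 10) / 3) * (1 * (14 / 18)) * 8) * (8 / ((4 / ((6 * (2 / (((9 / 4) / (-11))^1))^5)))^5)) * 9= 84655566365296850181184670792698288660815565291520 / 26588814358957503287787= 3183878950840741193527981000.00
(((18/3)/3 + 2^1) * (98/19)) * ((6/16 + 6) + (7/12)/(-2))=7154/57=125.51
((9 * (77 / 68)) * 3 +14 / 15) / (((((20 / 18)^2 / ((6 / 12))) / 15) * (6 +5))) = 2603097 / 149600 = 17.40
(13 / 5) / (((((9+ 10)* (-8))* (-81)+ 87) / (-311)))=-4043 / 61995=-0.07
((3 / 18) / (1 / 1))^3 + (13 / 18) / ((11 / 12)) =1883 / 2376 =0.79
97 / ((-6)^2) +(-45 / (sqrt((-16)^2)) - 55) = -7937 / 144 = -55.12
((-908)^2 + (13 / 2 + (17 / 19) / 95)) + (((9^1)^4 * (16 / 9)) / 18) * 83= 3170498779 / 3610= 878254.51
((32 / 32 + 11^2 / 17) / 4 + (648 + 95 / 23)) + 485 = 890823 / 782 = 1139.16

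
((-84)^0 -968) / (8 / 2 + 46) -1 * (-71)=2583 / 50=51.66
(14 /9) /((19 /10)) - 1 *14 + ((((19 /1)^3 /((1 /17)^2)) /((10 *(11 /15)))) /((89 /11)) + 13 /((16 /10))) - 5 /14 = 28468439693 /852264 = 33403.31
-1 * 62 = -62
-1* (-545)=545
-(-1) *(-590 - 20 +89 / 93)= -56641 / 93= -609.04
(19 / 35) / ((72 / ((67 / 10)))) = 1273 / 25200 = 0.05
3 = 3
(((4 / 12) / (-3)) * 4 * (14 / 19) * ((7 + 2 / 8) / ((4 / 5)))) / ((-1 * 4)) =1015 / 1368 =0.74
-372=-372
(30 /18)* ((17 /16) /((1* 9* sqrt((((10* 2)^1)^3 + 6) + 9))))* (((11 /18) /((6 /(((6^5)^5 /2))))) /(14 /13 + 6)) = 185169190995689472* sqrt(8015) /36869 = 449633989895772.79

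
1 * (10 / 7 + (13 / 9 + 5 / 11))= 2306 / 693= 3.33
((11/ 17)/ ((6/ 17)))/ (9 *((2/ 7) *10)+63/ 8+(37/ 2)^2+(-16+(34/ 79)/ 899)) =21874468/ 4293438225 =0.01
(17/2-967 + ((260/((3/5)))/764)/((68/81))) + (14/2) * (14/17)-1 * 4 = -12417303/12988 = -956.06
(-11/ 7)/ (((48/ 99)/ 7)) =-363/ 16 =-22.69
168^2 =28224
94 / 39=2.41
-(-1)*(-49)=-49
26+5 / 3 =83 / 3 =27.67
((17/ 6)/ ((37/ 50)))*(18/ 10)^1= 255/ 37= 6.89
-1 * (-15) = 15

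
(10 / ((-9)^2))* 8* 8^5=2621440 / 81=32363.46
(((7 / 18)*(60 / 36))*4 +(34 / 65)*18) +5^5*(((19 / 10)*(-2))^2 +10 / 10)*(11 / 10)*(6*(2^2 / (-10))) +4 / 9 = -127367.55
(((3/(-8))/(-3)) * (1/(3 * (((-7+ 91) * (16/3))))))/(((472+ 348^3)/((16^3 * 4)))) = 4/110629743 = 0.00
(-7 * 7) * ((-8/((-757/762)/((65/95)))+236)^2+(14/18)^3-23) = -430848354582366952/150808732281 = -2856919.15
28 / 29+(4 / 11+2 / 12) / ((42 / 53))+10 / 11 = 29213 / 11484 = 2.54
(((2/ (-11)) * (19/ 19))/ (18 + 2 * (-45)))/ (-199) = -1/ 78804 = -0.00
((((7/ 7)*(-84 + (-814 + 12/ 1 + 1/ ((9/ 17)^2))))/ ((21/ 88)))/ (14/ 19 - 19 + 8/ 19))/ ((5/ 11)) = 187800712/ 411885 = 455.95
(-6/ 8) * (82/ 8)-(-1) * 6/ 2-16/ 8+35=28.31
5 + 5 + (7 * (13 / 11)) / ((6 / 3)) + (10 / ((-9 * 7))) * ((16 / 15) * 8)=53147 / 4158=12.78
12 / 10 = 6 / 5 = 1.20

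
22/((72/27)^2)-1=67/32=2.09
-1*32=-32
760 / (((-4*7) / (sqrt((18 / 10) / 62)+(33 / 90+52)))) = -29849 / 21 - 57*sqrt(310) / 217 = -1426.01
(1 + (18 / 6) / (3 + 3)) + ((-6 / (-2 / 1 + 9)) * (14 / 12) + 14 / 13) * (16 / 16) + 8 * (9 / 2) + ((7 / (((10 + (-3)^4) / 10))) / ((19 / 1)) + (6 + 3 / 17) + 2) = 384577 / 8398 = 45.79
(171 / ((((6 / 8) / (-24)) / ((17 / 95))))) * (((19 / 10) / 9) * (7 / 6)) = -18088 / 75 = -241.17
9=9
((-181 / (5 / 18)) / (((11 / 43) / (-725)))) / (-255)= -1354242 / 187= -7241.94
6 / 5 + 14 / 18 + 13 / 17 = 2098 / 765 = 2.74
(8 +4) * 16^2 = 3072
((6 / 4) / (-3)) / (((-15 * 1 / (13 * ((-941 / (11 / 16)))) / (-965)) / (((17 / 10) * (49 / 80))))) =1966687177 / 3300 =595965.81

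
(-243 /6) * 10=-405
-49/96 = -0.51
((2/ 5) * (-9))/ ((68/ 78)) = -351/ 85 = -4.13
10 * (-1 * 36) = -360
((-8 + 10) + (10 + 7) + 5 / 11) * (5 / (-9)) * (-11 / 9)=1070 / 81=13.21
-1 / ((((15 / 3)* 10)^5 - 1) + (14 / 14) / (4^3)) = -0.00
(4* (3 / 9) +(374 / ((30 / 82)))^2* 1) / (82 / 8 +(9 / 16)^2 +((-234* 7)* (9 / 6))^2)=60193755136 / 347723111025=0.17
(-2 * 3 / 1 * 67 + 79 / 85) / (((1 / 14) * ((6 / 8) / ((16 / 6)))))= -15272768 / 765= -19964.40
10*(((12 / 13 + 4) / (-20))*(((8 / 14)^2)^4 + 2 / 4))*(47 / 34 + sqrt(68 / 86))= -2216848248 / 1274021021 - 94333968*sqrt(1462) / 3222523759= -2.86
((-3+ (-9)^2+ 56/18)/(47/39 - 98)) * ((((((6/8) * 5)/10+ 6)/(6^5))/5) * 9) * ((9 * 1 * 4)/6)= -16133/2174400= -0.01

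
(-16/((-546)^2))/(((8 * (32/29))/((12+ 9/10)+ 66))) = -7627/15899520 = -0.00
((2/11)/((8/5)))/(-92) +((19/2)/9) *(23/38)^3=1531003/6575976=0.23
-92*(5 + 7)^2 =-13248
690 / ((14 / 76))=26220 / 7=3745.71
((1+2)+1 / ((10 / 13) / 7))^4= 214358881 / 10000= 21435.89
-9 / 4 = -2.25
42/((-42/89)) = -89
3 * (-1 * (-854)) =2562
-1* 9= -9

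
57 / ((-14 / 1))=-57 / 14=-4.07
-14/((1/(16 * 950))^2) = -3234560000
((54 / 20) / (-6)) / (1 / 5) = -9 / 4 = -2.25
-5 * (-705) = 3525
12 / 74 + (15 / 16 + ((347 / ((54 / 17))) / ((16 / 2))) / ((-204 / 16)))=0.03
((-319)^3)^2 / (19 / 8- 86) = -8430126378992648 / 669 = -12601085768299.92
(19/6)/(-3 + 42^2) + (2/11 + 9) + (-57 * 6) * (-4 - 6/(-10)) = 1171.98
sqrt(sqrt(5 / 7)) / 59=5^(1 / 4)* 7^(3 / 4) / 413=0.02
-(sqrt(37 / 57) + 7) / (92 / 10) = -35 / 46 - 5 * sqrt(2109) / 2622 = -0.85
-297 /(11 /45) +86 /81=-98329 /81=-1213.94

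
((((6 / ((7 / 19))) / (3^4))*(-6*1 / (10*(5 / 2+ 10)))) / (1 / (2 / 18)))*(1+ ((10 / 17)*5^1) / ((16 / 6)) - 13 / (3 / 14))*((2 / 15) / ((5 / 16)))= 7263776 / 271096875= 0.03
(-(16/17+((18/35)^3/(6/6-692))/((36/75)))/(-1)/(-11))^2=359207793917284/49109731147194025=0.01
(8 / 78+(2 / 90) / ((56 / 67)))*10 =4231 / 3276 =1.29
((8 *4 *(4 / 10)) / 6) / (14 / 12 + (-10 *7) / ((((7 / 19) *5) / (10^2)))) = -64 / 113965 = -0.00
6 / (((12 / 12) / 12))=72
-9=-9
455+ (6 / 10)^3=455.22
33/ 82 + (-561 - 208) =-63025/ 82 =-768.60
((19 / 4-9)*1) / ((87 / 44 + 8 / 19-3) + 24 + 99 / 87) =-103037 / 594857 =-0.17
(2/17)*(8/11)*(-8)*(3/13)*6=-2304/2431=-0.95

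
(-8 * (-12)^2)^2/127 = 1327104/127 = 10449.64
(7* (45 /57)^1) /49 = 0.11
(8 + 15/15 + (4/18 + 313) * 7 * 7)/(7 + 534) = 138212/4869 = 28.39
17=17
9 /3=3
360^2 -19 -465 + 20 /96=3098789 /24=129116.21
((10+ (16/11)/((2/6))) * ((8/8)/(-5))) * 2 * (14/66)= -2212/1815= -1.22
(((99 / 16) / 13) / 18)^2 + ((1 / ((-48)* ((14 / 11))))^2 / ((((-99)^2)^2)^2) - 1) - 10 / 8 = -2.25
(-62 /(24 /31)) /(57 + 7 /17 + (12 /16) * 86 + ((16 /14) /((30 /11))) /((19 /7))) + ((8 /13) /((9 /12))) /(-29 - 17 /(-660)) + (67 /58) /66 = -750652188725617 /1125616194858012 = -0.67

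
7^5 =16807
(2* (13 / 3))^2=676 / 9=75.11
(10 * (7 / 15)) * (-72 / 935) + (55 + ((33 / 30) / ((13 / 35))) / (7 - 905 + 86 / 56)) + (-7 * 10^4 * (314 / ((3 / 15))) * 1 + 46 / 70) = -234715354398049298 / 2135718585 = -109899944.71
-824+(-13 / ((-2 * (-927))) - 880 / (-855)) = -3221135 / 3914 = -822.98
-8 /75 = -0.11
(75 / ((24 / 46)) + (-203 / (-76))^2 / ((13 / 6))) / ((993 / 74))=204261349 / 18640596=10.96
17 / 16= 1.06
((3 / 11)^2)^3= 729 / 1771561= 0.00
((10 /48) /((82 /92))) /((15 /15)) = 115 /492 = 0.23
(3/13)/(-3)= -1/13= -0.08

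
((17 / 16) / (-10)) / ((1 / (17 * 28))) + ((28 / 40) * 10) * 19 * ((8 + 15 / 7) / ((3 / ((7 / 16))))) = 35077 / 240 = 146.15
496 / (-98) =-5.06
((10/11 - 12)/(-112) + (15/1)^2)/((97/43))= 5962423/59752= 99.79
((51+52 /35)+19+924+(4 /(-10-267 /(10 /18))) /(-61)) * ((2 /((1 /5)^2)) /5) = 10427027372 /1047431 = 9954.86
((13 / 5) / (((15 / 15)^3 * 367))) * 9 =117 / 1835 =0.06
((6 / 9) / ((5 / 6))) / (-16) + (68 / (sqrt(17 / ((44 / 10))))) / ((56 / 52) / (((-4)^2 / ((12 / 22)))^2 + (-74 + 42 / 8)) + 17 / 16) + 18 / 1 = 359 / 20 + 23712832 * sqrt(1870) / 31533925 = 50.47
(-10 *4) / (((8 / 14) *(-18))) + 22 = 233 / 9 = 25.89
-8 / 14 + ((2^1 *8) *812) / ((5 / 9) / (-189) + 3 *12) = 154450820 / 428617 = 360.35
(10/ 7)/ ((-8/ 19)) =-95/ 28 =-3.39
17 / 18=0.94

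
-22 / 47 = -0.47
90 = 90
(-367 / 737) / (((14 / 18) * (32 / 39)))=-128817 / 165088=-0.78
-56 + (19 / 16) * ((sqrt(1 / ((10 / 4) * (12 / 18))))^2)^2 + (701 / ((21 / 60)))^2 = 78623070779 / 19600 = 4011381.16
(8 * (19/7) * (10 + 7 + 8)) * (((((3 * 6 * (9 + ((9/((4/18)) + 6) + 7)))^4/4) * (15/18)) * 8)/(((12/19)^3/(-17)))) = -5476440948486328125/56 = -97793588365827287.95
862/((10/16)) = 6896/5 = 1379.20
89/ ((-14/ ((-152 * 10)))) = 9662.86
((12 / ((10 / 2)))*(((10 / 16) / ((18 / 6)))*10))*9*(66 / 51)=990 / 17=58.24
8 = 8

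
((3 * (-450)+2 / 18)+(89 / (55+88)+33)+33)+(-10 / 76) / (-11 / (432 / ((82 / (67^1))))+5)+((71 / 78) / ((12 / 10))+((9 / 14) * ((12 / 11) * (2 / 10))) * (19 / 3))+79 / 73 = -23012699244489887 / 17970753740940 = -1280.56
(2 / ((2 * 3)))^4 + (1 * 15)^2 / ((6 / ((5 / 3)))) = 10127 / 162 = 62.51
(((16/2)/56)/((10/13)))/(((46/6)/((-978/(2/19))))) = -362349/1610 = -225.06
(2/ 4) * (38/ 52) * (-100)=-475/ 13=-36.54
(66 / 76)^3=35937 / 54872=0.65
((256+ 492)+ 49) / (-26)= -797 / 26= -30.65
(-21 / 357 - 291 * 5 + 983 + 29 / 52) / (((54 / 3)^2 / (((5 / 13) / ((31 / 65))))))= -10420175 / 8878896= -1.17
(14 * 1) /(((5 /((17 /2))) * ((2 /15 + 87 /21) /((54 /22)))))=67473 /4939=13.66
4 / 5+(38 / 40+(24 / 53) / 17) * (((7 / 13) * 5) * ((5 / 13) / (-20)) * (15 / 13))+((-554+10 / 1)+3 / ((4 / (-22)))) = -88643197147 / 158359760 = -559.76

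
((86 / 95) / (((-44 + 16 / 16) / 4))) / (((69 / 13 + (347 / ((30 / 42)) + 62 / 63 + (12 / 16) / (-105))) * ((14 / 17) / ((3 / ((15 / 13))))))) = -413712 / 765732965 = -0.00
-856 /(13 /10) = -8560 /13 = -658.46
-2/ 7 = -0.29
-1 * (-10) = 10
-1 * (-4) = 4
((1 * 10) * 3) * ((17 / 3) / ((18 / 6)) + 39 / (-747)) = 13720 / 249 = 55.10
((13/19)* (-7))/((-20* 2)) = 91/760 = 0.12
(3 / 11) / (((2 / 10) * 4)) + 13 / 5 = 2.94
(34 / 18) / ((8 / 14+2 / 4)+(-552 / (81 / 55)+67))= -714 / 115949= -0.01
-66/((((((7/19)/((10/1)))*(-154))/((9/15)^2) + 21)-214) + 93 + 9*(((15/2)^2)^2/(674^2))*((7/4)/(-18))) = 656250743808/1151086955885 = 0.57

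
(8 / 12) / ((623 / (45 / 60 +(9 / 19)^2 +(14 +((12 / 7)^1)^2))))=1267463 / 66121482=0.02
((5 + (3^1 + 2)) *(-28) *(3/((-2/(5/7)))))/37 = 300/37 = 8.11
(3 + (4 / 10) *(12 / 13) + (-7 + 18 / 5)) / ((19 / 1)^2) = -0.00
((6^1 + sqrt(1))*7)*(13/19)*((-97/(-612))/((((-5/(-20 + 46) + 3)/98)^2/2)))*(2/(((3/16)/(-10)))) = -64184475496960/46474209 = -1381077.31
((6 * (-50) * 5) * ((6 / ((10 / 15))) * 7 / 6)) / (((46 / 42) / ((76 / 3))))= -8379000 / 23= -364304.35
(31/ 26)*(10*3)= 465/ 13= 35.77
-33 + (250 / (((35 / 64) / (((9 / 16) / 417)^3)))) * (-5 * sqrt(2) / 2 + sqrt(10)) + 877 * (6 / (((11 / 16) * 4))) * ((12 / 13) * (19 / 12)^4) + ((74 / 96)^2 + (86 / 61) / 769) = -3375 * sqrt(2) / 1203157312 + 675 * sqrt(10) / 601578656 + 171060814571707 / 15455202048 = 11068.17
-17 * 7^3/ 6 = -5831/ 6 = -971.83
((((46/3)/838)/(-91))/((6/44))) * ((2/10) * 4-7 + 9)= -1012/245115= -0.00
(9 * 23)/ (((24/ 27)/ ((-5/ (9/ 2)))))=-1035/ 4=-258.75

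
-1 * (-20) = 20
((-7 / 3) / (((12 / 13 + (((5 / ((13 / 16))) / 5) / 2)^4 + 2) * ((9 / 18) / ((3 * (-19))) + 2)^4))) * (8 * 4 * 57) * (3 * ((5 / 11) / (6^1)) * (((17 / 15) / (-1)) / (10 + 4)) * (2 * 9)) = 29.24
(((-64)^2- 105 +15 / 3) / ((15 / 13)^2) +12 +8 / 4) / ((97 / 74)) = 5578564 / 2425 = 2300.44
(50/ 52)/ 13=25/ 338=0.07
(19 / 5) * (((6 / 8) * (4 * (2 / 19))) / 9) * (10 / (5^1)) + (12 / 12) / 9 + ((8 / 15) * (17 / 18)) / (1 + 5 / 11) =391 / 540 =0.72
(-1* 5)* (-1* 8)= 40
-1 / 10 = -0.10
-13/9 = -1.44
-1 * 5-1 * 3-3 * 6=-26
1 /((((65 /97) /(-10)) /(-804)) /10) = 1559760 /13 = 119981.54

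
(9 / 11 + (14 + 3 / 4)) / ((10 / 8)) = 137 / 11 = 12.45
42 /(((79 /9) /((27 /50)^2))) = 137781 /98750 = 1.40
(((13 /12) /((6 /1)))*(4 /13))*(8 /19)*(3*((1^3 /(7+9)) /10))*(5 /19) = 1 /8664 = 0.00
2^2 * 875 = 3500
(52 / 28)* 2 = 26 / 7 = 3.71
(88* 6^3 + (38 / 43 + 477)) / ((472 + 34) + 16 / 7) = 38.34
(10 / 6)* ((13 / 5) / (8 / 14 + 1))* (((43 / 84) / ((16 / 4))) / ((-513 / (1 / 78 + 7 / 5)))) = -0.00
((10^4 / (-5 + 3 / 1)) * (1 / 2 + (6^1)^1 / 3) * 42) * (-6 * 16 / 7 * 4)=28800000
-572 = -572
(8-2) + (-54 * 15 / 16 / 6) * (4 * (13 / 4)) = -1659 / 16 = -103.69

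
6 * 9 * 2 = 108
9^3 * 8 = 5832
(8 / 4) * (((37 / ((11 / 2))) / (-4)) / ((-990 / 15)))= 37 / 726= 0.05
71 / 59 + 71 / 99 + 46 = 279904 / 5841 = 47.92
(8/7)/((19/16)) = 0.96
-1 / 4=-0.25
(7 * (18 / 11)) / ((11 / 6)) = 756 / 121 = 6.25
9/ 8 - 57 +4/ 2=-53.88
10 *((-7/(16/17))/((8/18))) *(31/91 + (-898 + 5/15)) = 31233675/208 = 150161.90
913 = 913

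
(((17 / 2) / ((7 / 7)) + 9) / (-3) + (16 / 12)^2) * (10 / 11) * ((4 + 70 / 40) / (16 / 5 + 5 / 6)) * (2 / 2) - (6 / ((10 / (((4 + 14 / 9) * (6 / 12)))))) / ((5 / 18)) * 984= -47191319 / 7986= -5909.26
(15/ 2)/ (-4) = -15/ 8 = -1.88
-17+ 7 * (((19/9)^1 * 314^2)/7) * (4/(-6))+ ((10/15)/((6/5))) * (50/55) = -41218027/297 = -138781.24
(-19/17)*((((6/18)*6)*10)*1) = -380/17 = -22.35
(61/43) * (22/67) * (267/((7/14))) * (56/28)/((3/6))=2866512/2881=994.97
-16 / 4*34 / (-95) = 1.43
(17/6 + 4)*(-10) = -205/3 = -68.33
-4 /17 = -0.24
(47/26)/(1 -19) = -47/468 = -0.10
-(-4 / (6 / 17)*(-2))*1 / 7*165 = -3740 / 7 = -534.29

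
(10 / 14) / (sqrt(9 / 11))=5 * sqrt(11) / 21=0.79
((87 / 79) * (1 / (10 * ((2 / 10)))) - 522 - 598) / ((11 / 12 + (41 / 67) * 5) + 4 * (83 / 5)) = -355514730 / 22350127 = -15.91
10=10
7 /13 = 0.54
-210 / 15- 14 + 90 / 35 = -178 / 7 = -25.43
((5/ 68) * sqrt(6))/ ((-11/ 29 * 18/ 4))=-145 * sqrt(6)/ 3366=-0.11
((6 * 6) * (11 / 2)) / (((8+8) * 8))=99 / 64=1.55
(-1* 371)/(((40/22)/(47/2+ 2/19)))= -3660657/760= -4816.65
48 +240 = 288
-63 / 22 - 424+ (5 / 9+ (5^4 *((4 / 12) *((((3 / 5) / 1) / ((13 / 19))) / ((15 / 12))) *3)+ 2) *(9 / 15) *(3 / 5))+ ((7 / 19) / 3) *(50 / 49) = -2290410169 / 8558550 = -267.62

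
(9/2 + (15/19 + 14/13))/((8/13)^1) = 3145/304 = 10.35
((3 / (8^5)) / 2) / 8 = 3 / 524288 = 0.00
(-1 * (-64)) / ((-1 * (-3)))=64 / 3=21.33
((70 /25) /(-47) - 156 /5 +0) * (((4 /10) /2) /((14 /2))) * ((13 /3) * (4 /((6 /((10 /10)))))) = -190996 /74025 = -2.58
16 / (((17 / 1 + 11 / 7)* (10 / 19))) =532 / 325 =1.64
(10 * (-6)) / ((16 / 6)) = -45 / 2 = -22.50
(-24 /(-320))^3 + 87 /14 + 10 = 7264189 /448000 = 16.21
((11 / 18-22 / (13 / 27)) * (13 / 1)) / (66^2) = -959 / 7128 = -0.13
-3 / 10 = -0.30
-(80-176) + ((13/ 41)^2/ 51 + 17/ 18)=49867879/ 514386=96.95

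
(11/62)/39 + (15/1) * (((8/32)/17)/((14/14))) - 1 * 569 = -46760119/82212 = -568.77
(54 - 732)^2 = 459684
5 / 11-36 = -391 / 11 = -35.55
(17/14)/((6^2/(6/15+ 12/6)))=17/210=0.08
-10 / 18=-5 / 9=-0.56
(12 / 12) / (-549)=-0.00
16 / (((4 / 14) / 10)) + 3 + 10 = 573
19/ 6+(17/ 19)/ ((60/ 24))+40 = 24809/ 570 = 43.52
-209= -209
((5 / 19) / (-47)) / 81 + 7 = 506326 / 72333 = 7.00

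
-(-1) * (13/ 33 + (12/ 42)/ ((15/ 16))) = 269/ 385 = 0.70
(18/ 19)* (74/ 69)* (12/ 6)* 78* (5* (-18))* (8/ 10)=-4987008/ 437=-11411.92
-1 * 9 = -9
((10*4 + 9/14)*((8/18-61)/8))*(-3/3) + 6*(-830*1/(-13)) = 9051205/13104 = 690.72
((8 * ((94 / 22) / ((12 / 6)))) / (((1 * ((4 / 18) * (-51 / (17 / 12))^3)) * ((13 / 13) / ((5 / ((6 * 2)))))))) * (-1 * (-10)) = -1175 / 171072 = -0.01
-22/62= -11/31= -0.35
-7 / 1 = -7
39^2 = 1521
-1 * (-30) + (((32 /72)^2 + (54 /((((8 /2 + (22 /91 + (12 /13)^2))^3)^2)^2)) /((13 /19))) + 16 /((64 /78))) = 49.70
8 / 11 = 0.73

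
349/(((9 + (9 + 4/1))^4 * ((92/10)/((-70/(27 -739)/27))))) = 61075/103576758912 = 0.00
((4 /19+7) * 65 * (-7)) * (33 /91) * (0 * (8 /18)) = 0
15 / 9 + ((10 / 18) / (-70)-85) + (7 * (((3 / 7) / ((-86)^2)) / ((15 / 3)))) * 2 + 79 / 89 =-4274116877 / 51836715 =-82.45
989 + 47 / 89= 989.53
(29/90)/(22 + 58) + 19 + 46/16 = 157529/7200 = 21.88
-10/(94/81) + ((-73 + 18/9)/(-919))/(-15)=-5586262/647895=-8.62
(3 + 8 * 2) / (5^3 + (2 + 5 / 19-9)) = 361 / 2247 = 0.16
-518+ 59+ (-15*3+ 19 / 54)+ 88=-22445 / 54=-415.65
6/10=3/5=0.60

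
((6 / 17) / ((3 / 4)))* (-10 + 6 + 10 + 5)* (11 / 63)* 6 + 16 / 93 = 5.60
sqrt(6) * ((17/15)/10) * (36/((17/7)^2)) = 294 * sqrt(6)/425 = 1.69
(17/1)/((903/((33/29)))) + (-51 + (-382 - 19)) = -451.98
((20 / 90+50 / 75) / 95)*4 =32 / 855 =0.04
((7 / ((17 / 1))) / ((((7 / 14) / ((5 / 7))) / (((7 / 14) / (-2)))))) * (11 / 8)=-55 / 272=-0.20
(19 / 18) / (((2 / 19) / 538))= 97109 / 18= 5394.94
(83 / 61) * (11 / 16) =913 / 976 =0.94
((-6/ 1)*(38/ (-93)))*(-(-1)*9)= 684/ 31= 22.06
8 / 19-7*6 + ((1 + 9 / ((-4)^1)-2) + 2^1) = -3255 / 76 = -42.83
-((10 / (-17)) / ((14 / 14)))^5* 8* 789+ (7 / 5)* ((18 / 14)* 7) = 457.15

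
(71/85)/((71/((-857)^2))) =734449/85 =8640.58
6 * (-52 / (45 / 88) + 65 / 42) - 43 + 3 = -67289 / 105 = -640.85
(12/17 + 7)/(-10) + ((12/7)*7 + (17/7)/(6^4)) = 8660669/771120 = 11.23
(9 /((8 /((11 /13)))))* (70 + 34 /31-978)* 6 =-4174929 /806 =-5179.81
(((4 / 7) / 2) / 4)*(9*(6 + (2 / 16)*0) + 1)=55 / 14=3.93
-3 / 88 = -0.03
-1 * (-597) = 597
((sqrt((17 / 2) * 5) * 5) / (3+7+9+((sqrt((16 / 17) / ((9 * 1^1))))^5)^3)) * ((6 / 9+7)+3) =-2866017210468490481951047680 * sqrt(10) / 212754455661912448977669178781141201+298602744788649052814864117035772880 * sqrt(170) / 212754455661912448977669178781141201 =18.30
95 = 95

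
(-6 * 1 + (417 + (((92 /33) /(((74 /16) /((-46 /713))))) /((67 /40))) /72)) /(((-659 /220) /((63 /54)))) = -656650366610 /4102122771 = -160.08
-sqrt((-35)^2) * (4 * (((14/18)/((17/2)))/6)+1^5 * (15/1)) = -241955/459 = -527.14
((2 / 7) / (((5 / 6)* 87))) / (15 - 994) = -4 / 993685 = -0.00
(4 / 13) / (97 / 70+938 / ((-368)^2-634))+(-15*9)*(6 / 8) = -6903266205 / 68329508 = -101.03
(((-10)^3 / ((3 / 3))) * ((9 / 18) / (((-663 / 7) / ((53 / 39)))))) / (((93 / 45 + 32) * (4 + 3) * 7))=132500 / 30830163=0.00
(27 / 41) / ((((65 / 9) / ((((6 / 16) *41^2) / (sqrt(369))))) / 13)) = 243 *sqrt(41) / 40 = 38.90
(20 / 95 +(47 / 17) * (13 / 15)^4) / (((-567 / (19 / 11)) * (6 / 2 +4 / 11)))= -28947473 / 18055051875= -0.00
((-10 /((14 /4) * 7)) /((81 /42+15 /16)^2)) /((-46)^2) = -1280 /54508689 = -0.00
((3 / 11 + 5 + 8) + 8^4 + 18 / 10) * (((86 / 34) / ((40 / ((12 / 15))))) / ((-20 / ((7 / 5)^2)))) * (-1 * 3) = 1429234989 / 23375000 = 61.14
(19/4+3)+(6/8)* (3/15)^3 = 1939/250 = 7.76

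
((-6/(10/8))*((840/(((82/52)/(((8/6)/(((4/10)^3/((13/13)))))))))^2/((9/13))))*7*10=-301428400000000/5043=-59771643862.78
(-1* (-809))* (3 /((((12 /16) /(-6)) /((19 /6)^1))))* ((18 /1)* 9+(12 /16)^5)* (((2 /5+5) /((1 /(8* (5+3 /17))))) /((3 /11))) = -2780869965489 /340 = -8179029310.26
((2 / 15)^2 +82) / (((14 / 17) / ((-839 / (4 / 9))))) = -131604701 / 700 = -188006.72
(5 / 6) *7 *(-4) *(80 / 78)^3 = -4480000 / 177957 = -25.17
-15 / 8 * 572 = -2145 / 2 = -1072.50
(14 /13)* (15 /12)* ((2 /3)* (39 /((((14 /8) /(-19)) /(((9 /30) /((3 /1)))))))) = -38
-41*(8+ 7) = -615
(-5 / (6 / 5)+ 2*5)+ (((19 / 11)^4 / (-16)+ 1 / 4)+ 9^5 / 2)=20752758025 / 702768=29530.03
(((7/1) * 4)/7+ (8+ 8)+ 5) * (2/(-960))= -5/96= -0.05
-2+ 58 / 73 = -88 / 73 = -1.21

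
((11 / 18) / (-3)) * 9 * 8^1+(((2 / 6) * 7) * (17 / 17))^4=1213 / 81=14.98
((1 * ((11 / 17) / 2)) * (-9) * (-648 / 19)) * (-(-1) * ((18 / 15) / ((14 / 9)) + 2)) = 3111372 / 11305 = 275.22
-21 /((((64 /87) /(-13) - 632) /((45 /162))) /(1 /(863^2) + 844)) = 436535766485 /56042377712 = 7.79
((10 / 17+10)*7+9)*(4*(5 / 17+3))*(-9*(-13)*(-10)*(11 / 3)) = -1357836480 / 289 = -4698396.12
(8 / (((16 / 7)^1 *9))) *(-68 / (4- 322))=119 / 1431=0.08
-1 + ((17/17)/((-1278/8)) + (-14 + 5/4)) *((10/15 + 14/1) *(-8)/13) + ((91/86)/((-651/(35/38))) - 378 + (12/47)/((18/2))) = -31307415731815/118660743396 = -263.84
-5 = -5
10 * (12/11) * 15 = 1800/11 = 163.64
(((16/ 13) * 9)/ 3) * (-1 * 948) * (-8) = 364032/ 13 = 28002.46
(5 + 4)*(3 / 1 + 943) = 8514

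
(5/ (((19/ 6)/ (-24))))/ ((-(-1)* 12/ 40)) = -2400/ 19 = -126.32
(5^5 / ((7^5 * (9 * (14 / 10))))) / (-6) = -15625 / 6353046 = -0.00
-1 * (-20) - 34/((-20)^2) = 3983/200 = 19.92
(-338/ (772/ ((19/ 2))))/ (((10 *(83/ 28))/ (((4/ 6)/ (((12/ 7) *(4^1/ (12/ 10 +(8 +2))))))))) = -1101373/ 7208550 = -0.15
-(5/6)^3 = -125/216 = -0.58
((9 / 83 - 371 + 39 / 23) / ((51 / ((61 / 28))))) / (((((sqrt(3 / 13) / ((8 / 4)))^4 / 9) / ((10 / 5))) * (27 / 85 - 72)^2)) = -3529069661000 / 212612864823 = -16.60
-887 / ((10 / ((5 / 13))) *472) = -887 / 12272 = -0.07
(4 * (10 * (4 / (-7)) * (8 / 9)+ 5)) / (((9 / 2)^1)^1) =-40 / 567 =-0.07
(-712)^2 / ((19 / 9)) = 4562496 / 19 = 240131.37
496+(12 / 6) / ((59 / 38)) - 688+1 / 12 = -134965 / 708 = -190.63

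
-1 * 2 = -2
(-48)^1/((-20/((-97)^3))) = -10952076/5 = -2190415.20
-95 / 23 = -4.13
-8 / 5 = -1.60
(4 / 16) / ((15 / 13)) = 13 / 60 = 0.22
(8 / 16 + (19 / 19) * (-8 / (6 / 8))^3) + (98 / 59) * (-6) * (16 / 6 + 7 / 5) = -19970779 / 15930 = -1253.66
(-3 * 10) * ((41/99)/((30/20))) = -820/99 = -8.28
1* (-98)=-98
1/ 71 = 0.01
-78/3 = -26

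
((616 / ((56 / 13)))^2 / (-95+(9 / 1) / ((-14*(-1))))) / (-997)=286286 / 1317037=0.22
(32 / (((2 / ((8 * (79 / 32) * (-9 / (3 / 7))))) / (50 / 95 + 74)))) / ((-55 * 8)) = 1174572 / 1045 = 1123.99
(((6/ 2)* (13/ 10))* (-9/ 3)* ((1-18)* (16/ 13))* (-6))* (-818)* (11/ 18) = 3671184/ 5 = 734236.80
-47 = -47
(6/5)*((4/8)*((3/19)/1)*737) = 6633/95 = 69.82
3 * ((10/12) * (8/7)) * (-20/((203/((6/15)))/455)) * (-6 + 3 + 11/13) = 3200/29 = 110.34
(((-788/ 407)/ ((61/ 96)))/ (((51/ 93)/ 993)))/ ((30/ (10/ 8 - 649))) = 251399589456/ 2110295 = 119130.07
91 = 91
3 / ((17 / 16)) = 48 / 17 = 2.82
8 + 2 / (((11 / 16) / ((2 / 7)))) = 8.83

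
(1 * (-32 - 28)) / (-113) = 60 / 113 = 0.53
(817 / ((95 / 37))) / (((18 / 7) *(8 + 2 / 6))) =11137 / 750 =14.85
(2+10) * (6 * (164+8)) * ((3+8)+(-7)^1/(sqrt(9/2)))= 136224 -28896 * sqrt(2)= 95358.88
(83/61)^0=1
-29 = -29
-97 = -97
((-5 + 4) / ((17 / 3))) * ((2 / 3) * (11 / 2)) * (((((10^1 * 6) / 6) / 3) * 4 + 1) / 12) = -473 / 612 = -0.77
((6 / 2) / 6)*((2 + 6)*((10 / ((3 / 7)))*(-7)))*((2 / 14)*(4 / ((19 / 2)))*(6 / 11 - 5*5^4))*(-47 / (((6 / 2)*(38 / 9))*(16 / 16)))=-1809184160 / 3971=-455599.13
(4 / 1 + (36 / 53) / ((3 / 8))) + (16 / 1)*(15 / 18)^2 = 8072 / 477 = 16.92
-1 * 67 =-67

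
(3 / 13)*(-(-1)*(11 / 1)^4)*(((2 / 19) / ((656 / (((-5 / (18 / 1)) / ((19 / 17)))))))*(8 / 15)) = -248897 / 3463434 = -0.07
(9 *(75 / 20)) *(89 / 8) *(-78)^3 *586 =-208826311005 / 2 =-104413155502.50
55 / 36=1.53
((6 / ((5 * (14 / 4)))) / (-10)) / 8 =-3 / 700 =-0.00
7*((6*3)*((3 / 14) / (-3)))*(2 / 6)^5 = -1 / 27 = -0.04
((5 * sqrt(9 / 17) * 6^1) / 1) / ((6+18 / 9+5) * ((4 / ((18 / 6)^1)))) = 135 * sqrt(17) / 442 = 1.26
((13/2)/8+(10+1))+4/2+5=301/16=18.81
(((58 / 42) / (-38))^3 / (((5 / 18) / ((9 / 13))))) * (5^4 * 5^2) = -228646875 / 122337124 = -1.87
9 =9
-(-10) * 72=720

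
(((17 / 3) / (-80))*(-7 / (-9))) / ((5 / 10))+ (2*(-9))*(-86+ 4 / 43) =1546.22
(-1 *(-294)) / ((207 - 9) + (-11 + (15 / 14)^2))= 57624 / 36877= 1.56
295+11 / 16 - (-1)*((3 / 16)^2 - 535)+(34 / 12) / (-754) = -69280493 / 289536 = -239.28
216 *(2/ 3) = 144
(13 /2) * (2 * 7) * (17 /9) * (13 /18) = 20111 /162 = 124.14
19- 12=7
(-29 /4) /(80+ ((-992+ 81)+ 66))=29 /3060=0.01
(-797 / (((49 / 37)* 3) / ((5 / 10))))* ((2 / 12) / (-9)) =29489 / 15876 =1.86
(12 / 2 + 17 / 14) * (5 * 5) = 2525 / 14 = 180.36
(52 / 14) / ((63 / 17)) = 442 / 441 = 1.00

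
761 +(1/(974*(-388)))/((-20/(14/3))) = 8627730967/11337360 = 761.00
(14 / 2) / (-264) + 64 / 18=2795 / 792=3.53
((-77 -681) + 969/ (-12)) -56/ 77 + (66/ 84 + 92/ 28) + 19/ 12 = -192613/ 231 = -833.82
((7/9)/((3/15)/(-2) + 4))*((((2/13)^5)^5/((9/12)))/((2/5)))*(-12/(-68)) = 23488102400/42105598558710295046205423748131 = 0.00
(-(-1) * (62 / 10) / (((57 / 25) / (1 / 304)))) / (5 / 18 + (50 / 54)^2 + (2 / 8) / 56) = 527310 / 67178129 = 0.01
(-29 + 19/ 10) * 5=-271/ 2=-135.50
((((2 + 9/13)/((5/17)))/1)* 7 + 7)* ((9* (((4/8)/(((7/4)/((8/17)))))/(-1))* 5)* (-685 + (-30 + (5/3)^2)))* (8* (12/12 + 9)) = 5415168000/221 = 24503022.62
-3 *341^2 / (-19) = 348843 / 19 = 18360.16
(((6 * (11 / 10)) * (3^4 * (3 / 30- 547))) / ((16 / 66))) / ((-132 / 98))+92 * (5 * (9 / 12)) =716589213 / 800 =895736.52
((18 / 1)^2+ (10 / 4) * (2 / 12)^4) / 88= 839813 / 228096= 3.68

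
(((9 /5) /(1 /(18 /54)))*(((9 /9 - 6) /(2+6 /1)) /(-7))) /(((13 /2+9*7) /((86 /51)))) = 43 /33082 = 0.00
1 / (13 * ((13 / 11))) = 11 / 169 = 0.07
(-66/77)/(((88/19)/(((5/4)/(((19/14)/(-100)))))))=375/22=17.05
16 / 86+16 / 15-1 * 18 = -16.75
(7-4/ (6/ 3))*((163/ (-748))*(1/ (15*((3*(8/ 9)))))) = -163/ 5984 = -0.03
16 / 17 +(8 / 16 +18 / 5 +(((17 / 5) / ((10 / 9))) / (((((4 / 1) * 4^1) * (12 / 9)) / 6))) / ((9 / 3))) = 5.33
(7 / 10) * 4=14 / 5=2.80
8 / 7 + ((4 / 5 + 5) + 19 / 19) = 278 / 35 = 7.94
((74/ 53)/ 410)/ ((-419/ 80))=-592/ 910487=-0.00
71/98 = 0.72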